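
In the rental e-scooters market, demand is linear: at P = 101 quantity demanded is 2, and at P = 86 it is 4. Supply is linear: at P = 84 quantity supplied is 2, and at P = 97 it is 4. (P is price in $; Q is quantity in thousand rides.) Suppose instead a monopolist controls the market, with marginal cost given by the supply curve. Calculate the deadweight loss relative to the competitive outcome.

Demand slope = (86 − 101)/(4 − 2) = −7.5, so P = 116 − 7.5Q.
Supply slope = (97 − 84)/(4 − 2) = 6.5, so P = 71 + 6.5Q.
Competitive equilibrium: 116 − 7.5Q = 71 + 6.5Q → Q* = 3.2143, P* = 91.8929.
Marginal revenue: MR = 116 − 15Q. Set MR = MC: 116 − 15Q = 71 + 6.5Q → Q_m = 2.093.
Price P_m = 116 − 7.5·2.093 = 100.3025; MC(Q_m) = 71 + 6.5·2.093 = 84.6045.
Competitive Q* = 3.2143, so ΔQ = 1.1213; wedge = 100.3025 − 84.6045 = 15.698.
Welfare loss = ½ × 1.1213 × 15.698 = $8.80 thousand.

$8.80 thousand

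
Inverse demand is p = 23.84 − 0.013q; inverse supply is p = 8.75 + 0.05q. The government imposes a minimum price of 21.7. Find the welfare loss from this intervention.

176.76

Competitive equilibrium: 23.84 − 0.013q = 8.75 + 0.05q → q* = 239.52381, p* = 20.72619.
At the floor p = 21.7, quantity demanded = (23.84 − 21.7)/0.013 = 164.61538.
Sellers' marginal cost at q' = 164.61538: 8.75 + 0.05·164.61538 = 16.98077.
Δq = 239.52381 − 164.61538 = 74.90843; wedge = 21.7 − 16.98077 = 4.71923.
The triangle = ½ × 74.90843 × 4.71923 = 176.76.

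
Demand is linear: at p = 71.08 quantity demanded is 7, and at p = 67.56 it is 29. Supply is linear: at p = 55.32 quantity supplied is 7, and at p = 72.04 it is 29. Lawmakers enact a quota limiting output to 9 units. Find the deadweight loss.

Demand slope = (67.56 − 71.08)/(29 − 7) = −0.16, so p = 72.2 − 0.16q.
Supply slope = (72.04 − 55.32)/(29 − 7) = 0.76, so p = 50 + 0.76q.
Competitive equilibrium: 72.2 − 0.16q = 50 + 0.76q → q* = 24.1304, p* = 68.3391.
At q = 9: demand price = 72.2 − 0.16·9 = 70.76; supply price = 50 + 0.76·9 = 56.84.
Δq = 24.1304 − 9 = 15.1304; wedge = 70.76 − 56.84 = 13.92.
The triangle = ½ × 15.1304 × 13.92 = 105.31.

105.31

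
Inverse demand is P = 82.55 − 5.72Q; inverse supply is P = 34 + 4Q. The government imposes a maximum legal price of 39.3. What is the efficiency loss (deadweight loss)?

65.45

Competitive equilibrium: 82.55 − 5.72Q = 34 + 4Q → Q* = 4.9949, P* = 53.9794.
At the ceiling P = 39.3, quantity supplied = (39.3 − 34)/4 = 1.325.
Willingness to pay at Q' = 1.325: 82.55 − 5.72·1.325 = 74.971.
ΔQ = 4.9949 − 1.325 = 3.6699; wedge = 74.971 − 39.3 = 35.671.
DWL = ½ × 3.6699 × 35.671 = 65.45.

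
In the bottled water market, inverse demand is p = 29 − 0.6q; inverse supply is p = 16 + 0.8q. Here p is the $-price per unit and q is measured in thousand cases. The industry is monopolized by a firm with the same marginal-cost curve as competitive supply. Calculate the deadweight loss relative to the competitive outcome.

Competitive equilibrium: 29 − 0.6q = 16 + 0.8q → q* = 9.2857, p* = 23.4286.
Marginal revenue: MR = 29 − 1.2q. Set MR = MC: 29 − 1.2q = 16 + 0.8q → q_m = 6.5.
Price p_m = 29 − 0.6·6.5 = 25.1; MC(q_m) = 16 + 0.8·6.5 = 21.2.
Competitive q* = 9.2857, so Δq = 2.7857; wedge = 25.1 − 21.2 = 3.9.
Deadweight loss = ½ × 2.7857 × 3.9 = $5.43 thousand.

$5.43 thousand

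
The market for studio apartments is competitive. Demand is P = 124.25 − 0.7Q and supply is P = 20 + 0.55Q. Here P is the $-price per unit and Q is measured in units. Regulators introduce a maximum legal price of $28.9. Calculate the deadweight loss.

Competitive equilibrium: 124.25 − 0.7Q = 20 + 0.55Q → Q* = 83.4, P* = 65.87.
At the ceiling P = 28.9, quantity supplied = (28.9 − 20)/0.55 = 16.1818.
Willingness to pay at Q' = 16.1818: 124.25 − 0.7·16.1818 = 112.9227.
ΔQ = 83.4 − 16.1818 = 67.2182; wedge = 112.9227 − 28.9 = 84.0227.
The triangle = ½ × 67.2182 × 84.0227 = $2823.93.

$2823.93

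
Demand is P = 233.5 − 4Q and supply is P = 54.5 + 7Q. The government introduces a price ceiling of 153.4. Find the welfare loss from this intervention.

Competitive equilibrium: 233.5 − 4Q = 54.5 + 7Q → Q* = 16.27273, P* = 168.40909.
At the ceiling P = 153.4, quantity supplied = (153.4 − 54.5)/7 = 14.12857.
Willingness to pay at Q' = 14.12857: 233.5 − 4·14.12857 = 176.98572.
ΔQ = 16.27273 − 14.12857 = 2.14416; wedge = 176.98572 − 153.4 = 23.58572.
The triangle = ½ × 2.14416 × 23.58572 = 25.29.

25.29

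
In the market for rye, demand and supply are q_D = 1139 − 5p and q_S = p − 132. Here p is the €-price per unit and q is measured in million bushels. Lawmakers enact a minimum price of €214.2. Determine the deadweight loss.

In inverse form: demand p = 227.8 − 0.2q, supply p = 132 + q.
Competitive equilibrium: 227.8 − 0.2q = 132 + q → q* = 79.8333, p* = 211.8333.
At the floor p = 214.2, quantity demanded = (227.8 − 214.2)/0.2 = 68.
Sellers' marginal cost at q' = 68: 132 + 1·68 = 200.
Δq = 79.8333 − 68 = 11.8333; wedge = 214.2 − 200 = 14.2.
The triangle = ½ × 11.8333 × 14.2 = €84.02 million.

€84.02 million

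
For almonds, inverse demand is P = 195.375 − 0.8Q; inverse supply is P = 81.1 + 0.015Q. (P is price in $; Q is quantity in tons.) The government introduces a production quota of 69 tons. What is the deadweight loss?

Competitive equilibrium: 195.375 − 0.8Q = 81.1 + 0.015Q → Q* = 140.2147, P* = 83.2032.
At Q = 69: demand price = 195.375 − 0.8·69 = 140.175; supply price = 81.1 + 0.015·69 = 82.135.
ΔQ = 140.2147 − 69 = 71.2147; wedge = 140.175 − 82.135 = 58.04.
Welfare loss = ½ × 71.2147 × 58.04 = $2066.65.

$2066.65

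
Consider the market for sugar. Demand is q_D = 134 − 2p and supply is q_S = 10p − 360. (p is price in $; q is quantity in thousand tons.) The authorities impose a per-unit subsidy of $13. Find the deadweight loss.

In inverse form: demand p = 67 − 0.5q, supply p = 36 + 0.1q.
Competitive equilibrium: 67 − 0.5q = 36 + 0.1q → q* = 51.6667, p* = 41.1667.
The subsidy lowers effective supply by 13: p = 23 + 0.1q.
New quantity: 67 − 0.5q = 23 + 0.1q → q' = 73.3333.
Overproduction Δq = 73.3333 − 51.6667 = 21.6666; wedge = subsidy = 13.
Welfare loss = ½ × 21.6666 × 13 = $140.83 thousand.

$140.83 thousand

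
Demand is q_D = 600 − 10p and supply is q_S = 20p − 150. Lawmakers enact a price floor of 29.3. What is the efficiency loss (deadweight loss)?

In inverse form: demand p = 60 − 0.1q, supply p = 7.5 + 0.05q.
Competitive equilibrium: 60 − 0.1q = 7.5 + 0.05q → q* = 350, p* = 25.
At the floor p = 29.3, quantity demanded = (60 − 29.3)/0.1 = 307.
Sellers' marginal cost at q' = 307: 7.5 + 0.05·307 = 22.85.
Δq = 350 − 307 = 43; wedge = 29.3 − 22.85 = 6.45.
Welfare loss = ½ × 43 × 6.45 = 138.675.

138.675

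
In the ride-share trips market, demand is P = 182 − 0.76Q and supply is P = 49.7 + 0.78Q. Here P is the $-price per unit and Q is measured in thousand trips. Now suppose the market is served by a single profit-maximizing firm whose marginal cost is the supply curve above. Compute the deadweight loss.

Competitive equilibrium: 182 − 0.76Q = 49.7 + 0.78Q → Q* = 85.9091, P* = 116.7091.
Marginal revenue: MR = 182 − 1.52Q. Set MR = MC: 182 − 1.52Q = 49.7 + 0.78Q → Q_m = 57.5217.
Price P_m = 182 − 0.76·57.5217 = 138.2835; MC(Q_m) = 49.7 + 0.78·57.5217 = 94.5669.
Competitive Q* = 85.9091, so ΔQ = 28.3874; wedge = 138.2835 − 94.5669 = 43.7166.
Welfare loss = ½ × 28.3874 × 43.7166 = $620.50 thousand.

$620.50 thousand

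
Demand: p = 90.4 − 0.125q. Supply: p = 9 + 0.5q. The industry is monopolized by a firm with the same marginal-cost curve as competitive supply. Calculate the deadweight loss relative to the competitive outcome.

147.24

Competitive equilibrium: 90.4 − 0.125q = 9 + 0.5q → q* = 130.24, p* = 74.12.
Marginal revenue: MR = 90.4 − 0.25q. Set MR = MC: 90.4 − 0.25q = 9 + 0.5q → q_m = 108.5333.
Price p_m = 90.4 − 0.125·108.5333 = 76.8333; MC(q_m) = 9 + 0.5·108.5333 = 63.2667.
Competitive q* = 130.24, so Δq = 21.7067; wedge = 76.8333 − 63.2667 = 13.5666.
DWL = ½ × 21.7067 × 13.5666 = 147.24.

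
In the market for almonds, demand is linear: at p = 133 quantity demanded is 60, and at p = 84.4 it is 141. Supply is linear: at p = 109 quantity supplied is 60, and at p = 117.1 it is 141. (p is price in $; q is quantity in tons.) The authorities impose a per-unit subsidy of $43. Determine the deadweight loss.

Demand slope = (84.4 − 133)/(141 − 60) = −0.6, so p = 169 − 0.6q.
Supply slope = (117.1 − 109)/(141 − 60) = 0.1, so p = 103 + 0.1q.
Competitive equilibrium: 169 − 0.6q = 103 + 0.1q → q* = 94.2857, p* = 112.4286.
The subsidy lowers effective supply by 43: p = 60 + 0.1q.
New quantity: 169 − 0.6q = 60 + 0.1q → q' = 155.7143.
Overproduction Δq = 155.7143 − 94.2857 = 61.4286; wedge = subsidy = 43.
Deadweight loss = ½ × 61.4286 × 43 = $1320.71.

$1320.71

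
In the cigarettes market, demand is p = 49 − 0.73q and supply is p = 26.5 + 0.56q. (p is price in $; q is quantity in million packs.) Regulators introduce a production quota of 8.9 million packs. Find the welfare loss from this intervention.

Competitive equilibrium: 49 − 0.73q = 26.5 + 0.56q → q* = 17.4419, p* = 36.2674.
At q = 8.9: demand price = 49 − 0.73·8.9 = 42.503; supply price = 26.5 + 0.56·8.9 = 31.484.
Δq = 17.4419 − 8.9 = 8.5419; wedge = 42.503 − 31.484 = 11.019.
Welfare loss = ½ × 8.5419 × 11.019 = $47.06 million.

$47.06 million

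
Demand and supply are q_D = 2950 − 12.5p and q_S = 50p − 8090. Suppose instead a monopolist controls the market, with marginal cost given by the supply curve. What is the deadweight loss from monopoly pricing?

5437.67

In inverse form: demand p = 236 − 0.08q, supply p = 161.8 + 0.02q.
Competitive equilibrium: 236 − 0.08q = 161.8 + 0.02q → q* = 742, p* = 176.64.
Marginal revenue: MR = 236 − 0.16q. Set MR = MC: 236 − 0.16q = 161.8 + 0.02q → q_m = 412.2222.
Price p_m = 236 − 0.08·412.2222 = 203.0222; MC(q_m) = 161.8 + 0.02·412.2222 = 170.0444.
Competitive q* = 742, so Δq = 329.7778; wedge = 203.0222 − 170.0444 = 32.9778.
Welfare loss = ½ × 329.7778 × 32.9778 = 5437.67.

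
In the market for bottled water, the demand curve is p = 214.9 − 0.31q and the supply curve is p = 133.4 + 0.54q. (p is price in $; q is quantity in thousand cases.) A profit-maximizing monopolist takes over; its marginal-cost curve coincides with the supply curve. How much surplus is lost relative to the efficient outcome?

Competitive equilibrium: 214.9 − 0.31q = 133.4 + 0.54q → q* = 95.88235, p* = 185.17647.
Marginal revenue: MR = 214.9 − 0.62q. Set MR = MC: 214.9 − 0.62q = 133.4 + 0.54q → q_m = 70.25862.
Price p_m = 214.9 − 0.31·70.25862 = 193.11983; MC(q_m) = 133.4 + 0.54·70.25862 = 171.33965.
Competitive q* = 95.88235, so Δq = 25.62373; wedge = 193.11983 − 171.33965 = 21.78018.
Deadweight loss = ½ × 25.62373 × 21.78018 = $279.04 thousand.

$279.04 thousand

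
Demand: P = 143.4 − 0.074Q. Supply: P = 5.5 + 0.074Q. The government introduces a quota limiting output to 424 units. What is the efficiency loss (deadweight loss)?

Competitive equilibrium: 143.4 − 0.074Q = 5.5 + 0.074Q → Q* = 931.7568, P* = 74.45.
At Q = 424: demand price = 143.4 − 0.074·424 = 112.024; supply price = 5.5 + 0.074·424 = 36.876.
ΔQ = 931.7568 − 424 = 507.7568; wedge = 112.024 − 36.876 = 75.148.
Welfare loss = ½ × 507.7568 × 75.148 = 19078.45.

19078.45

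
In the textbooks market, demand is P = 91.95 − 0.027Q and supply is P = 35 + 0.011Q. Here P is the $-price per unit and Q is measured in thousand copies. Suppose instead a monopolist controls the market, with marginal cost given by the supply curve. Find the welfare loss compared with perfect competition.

Competitive equilibrium: 91.95 − 0.027Q = 35 + 0.011Q → Q* = 1498.68421, P* = 51.48553.
Marginal revenue: MR = 91.95 − 0.054Q. Set MR = MC: 91.95 − 0.054Q = 35 + 0.011Q → Q_m = 876.15385.
Price P_m = 91.95 − 0.027·876.15385 = 68.29385; MC(Q_m) = 35 + 0.011·876.15385 = 44.63769.
Competitive Q* = 1498.68421, so ΔQ = 622.53036; wedge = 68.29385 − 44.63769 = 23.65616.
DWL = ½ × 622.53036 × 23.65616 = $7363.34 thousand.

$7363.34 thousand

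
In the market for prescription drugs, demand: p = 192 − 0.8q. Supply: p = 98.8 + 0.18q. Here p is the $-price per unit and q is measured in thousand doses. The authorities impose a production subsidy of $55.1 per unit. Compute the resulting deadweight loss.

Competitive equilibrium: 192 − 0.8q = 98.8 + 0.18q → q* = 95.102, p* = 115.9184.
The subsidy lowers effective supply by 55.1: p = 43.7 + 0.18q.
New quantity: 192 − 0.8q = 43.7 + 0.18q → q' = 151.3265.
Overproduction Δq = 151.3265 − 95.102 = 56.2245; wedge = subsidy = 55.1.
Welfare loss = ½ × 56.2245 × 55.1 = $1548.98 thousand.

$1548.98 thousand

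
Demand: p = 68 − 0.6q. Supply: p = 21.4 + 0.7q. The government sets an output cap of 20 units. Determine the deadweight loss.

Competitive equilibrium: 68 − 0.6q = 21.4 + 0.7q → q* = 35.8462, p* = 46.4923.
At q = 20: demand price = 68 − 0.6·20 = 56; supply price = 21.4 + 0.7·20 = 35.4.
Δq = 35.8462 − 20 = 15.8462; wedge = 56 − 35.4 = 20.6.
Deadweight loss = ½ × 15.8462 × 20.6 = 163.22.

163.22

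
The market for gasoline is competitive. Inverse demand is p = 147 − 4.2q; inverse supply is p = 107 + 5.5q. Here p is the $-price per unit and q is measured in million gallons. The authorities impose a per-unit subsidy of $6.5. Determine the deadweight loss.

$2.18 million

Competitive equilibrium: 147 − 4.2q = 107 + 5.5q → q* = 4.1237, p* = 129.6804.
The subsidy lowers effective supply by 6.5: p = 100.5 + 5.5q.
New quantity: 147 − 4.2q = 100.5 + 5.5q → q' = 4.7938.
Overproduction Δq = 4.7938 − 4.1237 = 0.6701; wedge = subsidy = 6.5.
Deadweight loss = ½ × 0.6701 × 6.5 = $2.18 million.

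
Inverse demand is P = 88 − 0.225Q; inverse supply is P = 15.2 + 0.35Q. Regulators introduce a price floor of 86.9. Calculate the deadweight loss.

Competitive equilibrium: 88 − 0.225Q = 15.2 + 0.35Q → Q* = 126.6087, P* = 59.513.
At the floor P = 86.9, quantity demanded = (88 − 86.9)/0.225 = 4.8889.
Sellers' marginal cost at Q' = 4.8889: 15.2 + 0.35·4.8889 = 16.9111.
ΔQ = 126.6087 − 4.8889 = 121.7198; wedge = 86.9 − 16.9111 = 69.9889.
Welfare loss = ½ × 121.7198 × 69.9889 = 4259.52.

4259.52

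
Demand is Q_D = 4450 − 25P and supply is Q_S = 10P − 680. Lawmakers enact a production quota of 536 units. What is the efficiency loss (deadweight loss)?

4365.01

In inverse form: demand P = 178 − 0.04Q, supply P = 68 + 0.1Q.
Competitive equilibrium: 178 − 0.04Q = 68 + 0.1Q → Q* = 785.7143, P* = 146.5714.
At Q = 536: demand price = 178 − 0.04·536 = 156.56; supply price = 68 + 0.1·536 = 121.6.
ΔQ = 785.7143 − 536 = 249.7143; wedge = 156.56 − 121.6 = 34.96.
Deadweight loss = ½ × 249.7143 × 34.96 = 4365.01.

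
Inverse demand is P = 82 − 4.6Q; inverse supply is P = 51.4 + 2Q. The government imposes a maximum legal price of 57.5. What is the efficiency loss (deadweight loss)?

8.30

Competitive equilibrium: 82 − 4.6Q = 51.4 + 2Q → Q* = 4.6364, P* = 60.6727.
At the ceiling P = 57.5, quantity supplied = (57.5 − 51.4)/2 = 3.05.
Willingness to pay at Q' = 3.05: 82 − 4.6·3.05 = 67.97.
ΔQ = 4.6364 − 3.05 = 1.5864; wedge = 67.97 − 57.5 = 10.47.
Welfare loss = ½ × 1.5864 × 10.47 = 8.30.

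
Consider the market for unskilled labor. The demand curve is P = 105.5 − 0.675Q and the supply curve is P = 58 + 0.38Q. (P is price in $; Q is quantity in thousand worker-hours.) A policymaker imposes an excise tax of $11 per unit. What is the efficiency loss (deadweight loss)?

$57.35 thousand

Competitive equilibrium: 105.5 − 0.675Q = 58 + 0.38Q → Q* = 45.0237, P* = 75.109.
With the tax, the buyer price exceeds the seller price by 11: (105.5 − 0.675Q) − (58 + 0.38Q) = 11 → Q' = 34.5972.
ΔQ = 45.0237 − 34.5972 = 10.4265; the wedge equals the tax, 11.
Deadweight loss = ½ × 10.4265 × 11 = $57.35 thousand.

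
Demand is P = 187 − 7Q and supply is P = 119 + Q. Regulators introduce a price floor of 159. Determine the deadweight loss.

81

Competitive equilibrium: 187 − 7Q = 119 + Q → Q* = 8.5, P* = 127.5.
At the floor P = 159, quantity demanded = (187 − 159)/7 = 4.
Sellers' marginal cost at Q' = 4: 119 + 1·4 = 123.
ΔQ = 8.5 − 4 = 4.5; wedge = 159 − 123 = 36.
Deadweight loss = ½ × 4.5 × 36 = 81.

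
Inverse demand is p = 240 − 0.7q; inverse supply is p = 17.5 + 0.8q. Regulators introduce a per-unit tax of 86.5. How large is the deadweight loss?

Competitive equilibrium: 240 − 0.7q = 17.5 + 0.8q → q* = 148.3333, p* = 136.1667.
With the tax, the buyer price exceeds the seller price by 86.5: (240 − 0.7q) − (17.5 + 0.8q) = 86.5 → q' = 90.6667.
Δq = 148.3333 − 90.6667 = 57.6666; the wedge equals the tax, 86.5.
DWL = ½ × 57.6666 × 86.5 = 2494.08.

2494.08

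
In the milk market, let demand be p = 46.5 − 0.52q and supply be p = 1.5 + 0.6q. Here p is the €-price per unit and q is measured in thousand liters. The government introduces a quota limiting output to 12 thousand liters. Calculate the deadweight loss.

€444.66 thousand

Competitive equilibrium: 46.5 − 0.52q = 1.5 + 0.6q → q* = 40.1786, p* = 25.6071.
At q = 12: demand price = 46.5 − 0.52·12 = 40.26; supply price = 1.5 + 0.6·12 = 8.7.
Δq = 40.1786 − 12 = 28.1786; wedge = 40.26 − 8.7 = 31.56.
DWL = ½ × 28.1786 × 31.56 = €444.66 thousand.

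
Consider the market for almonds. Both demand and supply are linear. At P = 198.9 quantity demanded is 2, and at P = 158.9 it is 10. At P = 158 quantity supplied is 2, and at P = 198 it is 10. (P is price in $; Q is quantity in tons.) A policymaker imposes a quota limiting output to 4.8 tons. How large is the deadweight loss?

$8.32

Demand slope = (158.9 − 198.9)/(10 − 2) = −5, so P = 208.9 − 5Q.
Supply slope = (198 − 158)/(10 − 2) = 5, so P = 148 + 5Q.
Competitive equilibrium: 208.9 − 5Q = 148 + 5Q → Q* = 6.09, P* = 178.45.
At Q = 4.8: demand price = 208.9 − 5·4.8 = 184.9; supply price = 148 + 5·4.8 = 172.
ΔQ = 6.09 − 4.8 = 1.29; wedge = 184.9 − 172 = 12.9.
Welfare loss = ½ × 1.29 × 12.9 = $8.32.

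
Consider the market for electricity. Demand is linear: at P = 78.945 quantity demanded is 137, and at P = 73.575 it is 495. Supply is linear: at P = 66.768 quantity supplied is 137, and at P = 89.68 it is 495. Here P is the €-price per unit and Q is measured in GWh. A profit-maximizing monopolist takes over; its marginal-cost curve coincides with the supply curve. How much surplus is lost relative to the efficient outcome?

€85.26

Demand slope = (73.575 − 78.945)/(495 − 137) = −0.015, so P = 81 − 0.015Q.
Supply slope = (89.68 − 66.768)/(495 − 137) = 0.064, so P = 58 + 0.064Q.
Competitive equilibrium: 81 − 0.015Q = 58 + 0.064Q → Q* = 291.1392, P* = 76.6329.
Marginal revenue: MR = 81 − 0.03Q. Set MR = MC: 81 − 0.03Q = 58 + 0.064Q → Q_m = 244.6809.
Price P_m = 81 − 0.015·244.6809 = 77.3298; MC(Q_m) = 58 + 0.064·244.6809 = 73.6596.
Competitive Q* = 291.1392, so ΔQ = 46.4583; wedge = 77.3298 − 73.6596 = 3.6702.
DWL = ½ × 46.4583 × 3.6702 = €85.26.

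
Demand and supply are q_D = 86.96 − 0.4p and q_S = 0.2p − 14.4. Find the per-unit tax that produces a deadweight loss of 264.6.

63

In inverse form: demand p = 217.4 − 2.5q, supply p = 72 + 5q.
Competitive equilibrium: 217.4 − 2.5q = 72 + 5q → q* = 19.3867, p* = 168.9333.
A tax t gives Δq = t/7.5 and wedge t, so DWL = t²/15.
t²/15 = 264.6 → t² = 3969 → t = 63.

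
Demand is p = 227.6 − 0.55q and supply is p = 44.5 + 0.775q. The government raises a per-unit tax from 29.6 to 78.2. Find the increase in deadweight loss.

1977.01

Competitive equilibrium: 227.6 − 0.55q = 44.5 + 0.775q → q* = 138.1887, p* = 151.5962.
For a per-unit tax t: Δq = t/1.325, so DWL = ½·t·(t/1.325) = t²/2.65.
At t = 29.6: DWL = 330.626. At t = 78.2: DWL = 2307.638.
Increase = 2307.638 − 330.626 = 1977.01.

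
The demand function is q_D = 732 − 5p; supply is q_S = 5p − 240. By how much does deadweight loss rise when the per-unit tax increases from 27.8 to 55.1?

In inverse form: demand p = 146.4 − 0.2q, supply p = 48 + 0.2q.
Competitive equilibrium: 146.4 − 0.2q = 48 + 0.2q → q* = 246, p* = 97.2.
For a per-unit tax t: Δq = t/0.4, so DWL = ½·t·(t/0.4) = t²/0.8.
At t = 27.8: DWL = 966.05. At t = 55.1: DWL = 3795.013.
Increase = 3795.013 − 966.05 = 2828.96.

2828.96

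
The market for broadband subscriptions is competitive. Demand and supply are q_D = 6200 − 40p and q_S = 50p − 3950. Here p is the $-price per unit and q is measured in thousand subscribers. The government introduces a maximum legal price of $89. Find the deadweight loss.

$31802.78 thousand

In inverse form: demand p = 155 − 0.025q, supply p = 79 + 0.02q.
Competitive equilibrium: 155 − 0.025q = 79 + 0.02q → q* = 1688.8889, p* = 112.7778.
At the ceiling p = 89, quantity supplied = (89 − 79)/0.02 = 500.
Willingness to pay at q' = 500: 155 − 0.025·500 = 142.5.
Δq = 1688.8889 − 500 = 1188.8889; wedge = 142.5 − 89 = 53.5.
Welfare loss = ½ × 1188.8889 × 53.5 = $31802.78 thousand.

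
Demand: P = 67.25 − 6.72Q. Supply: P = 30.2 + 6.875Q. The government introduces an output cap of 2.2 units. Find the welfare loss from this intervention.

Competitive equilibrium: 67.25 − 6.72Q = 30.2 + 6.875Q → Q* = 2.7253, P* = 48.9362.
At Q = 2.2: demand price = 67.25 − 6.72·2.2 = 52.466; supply price = 30.2 + 6.875·2.2 = 45.325.
ΔQ = 2.7253 − 2.2 = 0.5253; wedge = 52.466 − 45.325 = 7.141.
Deadweight loss = ½ × 0.5253 × 7.141 = 1.88.

1.88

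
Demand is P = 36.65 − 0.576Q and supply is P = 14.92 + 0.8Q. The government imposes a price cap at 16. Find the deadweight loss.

143.50

Competitive equilibrium: 36.65 − 0.576Q = 14.92 + 0.8Q → Q* = 15.7922, P* = 27.5537.
At the ceiling P = 16, quantity supplied = (16 − 14.92)/0.8 = 1.35.
Willingness to pay at Q' = 1.35: 36.65 − 0.576·1.35 = 35.8724.
ΔQ = 15.7922 − 1.35 = 14.4422; wedge = 35.8724 − 16 = 19.8724.
Deadweight loss = ½ × 14.4422 × 19.8724 = 143.50.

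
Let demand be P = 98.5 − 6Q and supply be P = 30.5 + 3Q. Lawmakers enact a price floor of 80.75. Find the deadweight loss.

Competitive equilibrium: 98.5 − 6Q = 30.5 + 3Q → Q* = 7.5556, P* = 53.1667.
At the floor P = 80.75, quantity demanded = (98.5 − 80.75)/6 = 2.9583.
Sellers' marginal cost at Q' = 2.9583: 30.5 + 3·2.9583 = 39.3749.
ΔQ = 7.5556 − 2.9583 = 4.5973; wedge = 80.75 − 39.3749 = 41.3751.
DWL = ½ × 4.5973 × 41.3751 = 95.11.

95.11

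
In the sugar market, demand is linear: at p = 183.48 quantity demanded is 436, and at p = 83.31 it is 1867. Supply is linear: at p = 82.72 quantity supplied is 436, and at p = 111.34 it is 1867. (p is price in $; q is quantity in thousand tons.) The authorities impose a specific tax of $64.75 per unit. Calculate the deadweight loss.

$23292.01 thousand

Demand slope = (83.31 − 183.48)/(1867 − 436) = −0.07, so p = 214 − 0.07q.
Supply slope = (111.34 − 82.72)/(1867 − 436) = 0.02, so p = 74 + 0.02q.
Competitive equilibrium: 214 − 0.07q = 74 + 0.02q → q* = 1555.55556, p* = 105.11111.
With the tax, the buyer price exceeds the seller price by 64.75: (214 − 0.07q) − (74 + 0.02q) = 64.75 → q' = 836.11111.
Δq = 1555.55556 − 836.11111 = 719.44445; the wedge equals the tax, 64.75.
DWL = ½ × 719.44445 × 64.75 = $23292.01 thousand.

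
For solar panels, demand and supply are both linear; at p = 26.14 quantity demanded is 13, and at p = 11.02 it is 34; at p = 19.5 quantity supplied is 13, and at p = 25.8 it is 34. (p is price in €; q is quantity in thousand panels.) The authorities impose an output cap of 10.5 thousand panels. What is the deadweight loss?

€41.40 thousand

Demand slope = (11.02 − 26.14)/(34 − 13) = −0.72, so p = 35.5 − 0.72q.
Supply slope = (25.8 − 19.5)/(34 − 13) = 0.3, so p = 15.6 + 0.3q.
Competitive equilibrium: 35.5 − 0.72q = 15.6 + 0.3q → q* = 19.5098, p* = 21.4529.
At q = 10.5: demand price = 35.5 − 0.72·10.5 = 27.94; supply price = 15.6 + 0.3·10.5 = 18.75.
Δq = 19.5098 − 10.5 = 9.0098; wedge = 27.94 − 18.75 = 9.19.
DWL = ½ × 9.0098 × 9.19 = €41.40 thousand.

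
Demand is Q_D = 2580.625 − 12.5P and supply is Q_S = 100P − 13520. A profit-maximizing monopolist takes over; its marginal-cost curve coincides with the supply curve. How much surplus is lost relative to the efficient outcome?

6245.67

In inverse form: demand P = 206.45 − 0.08Q, supply P = 135.2 + 0.01Q.
Competitive equilibrium: 206.45 − 0.08Q = 135.2 + 0.01Q → Q* = 791.6667, P* = 143.1167.
Marginal revenue: MR = 206.45 − 0.16Q. Set MR = MC: 206.45 − 0.16Q = 135.2 + 0.01Q → Q_m = 419.1176.
Price P_m = 206.45 − 0.08·419.1176 = 172.9206; MC(Q_m) = 135.2 + 0.01·419.1176 = 139.3912.
Competitive Q* = 791.6667, so ΔQ = 372.5491; wedge = 172.9206 − 139.3912 = 33.5294.
The triangle = ½ × 372.5491 × 33.5294 = 6245.67.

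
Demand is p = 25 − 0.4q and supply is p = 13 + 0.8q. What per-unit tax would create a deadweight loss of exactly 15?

6

Competitive equilibrium: 25 − 0.4q = 13 + 0.8q → q* = 10, p* = 21.
A tax t gives Δq = t/1.2 and wedge t, so DWL = t²/2.4.
t²/2.4 = 15 → t² = 36 → t = 6.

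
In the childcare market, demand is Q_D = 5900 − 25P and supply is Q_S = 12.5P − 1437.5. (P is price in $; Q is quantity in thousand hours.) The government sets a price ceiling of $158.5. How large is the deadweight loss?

$12950.26 thousand

In inverse form: demand P = 236 − 0.04Q, supply P = 115 + 0.08Q.
Competitive equilibrium: 236 − 0.04Q = 115 + 0.08Q → Q* = 1008.3333, P* = 195.6667.
At the ceiling P = 158.5, quantity supplied = (158.5 − 115)/0.08 = 543.75.
Willingness to pay at Q' = 543.75: 236 − 0.04·543.75 = 214.25.
ΔQ = 1008.3333 − 543.75 = 464.5833; wedge = 214.25 − 158.5 = 55.75.
Welfare loss = ½ × 464.5833 × 55.75 = $12950.26 thousand.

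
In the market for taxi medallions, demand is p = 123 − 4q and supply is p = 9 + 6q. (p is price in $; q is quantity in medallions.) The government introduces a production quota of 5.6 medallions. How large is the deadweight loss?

Competitive equilibrium: 123 − 4q = 9 + 6q → q* = 11.4, p* = 77.4.
At q = 5.6: demand price = 123 − 4·5.6 = 100.6; supply price = 9 + 6·5.6 = 42.6.
Δq = 11.4 − 5.6 = 5.8; wedge = 100.6 − 42.6 = 58.
The triangle = ½ × 5.8 × 58 = $168.20.

$168.20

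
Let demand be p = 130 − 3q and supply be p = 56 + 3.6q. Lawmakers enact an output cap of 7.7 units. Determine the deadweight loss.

Competitive equilibrium: 130 − 3q = 56 + 3.6q → q* = 11.2121, p* = 96.3636.
At q = 7.7: demand price = 130 − 3·7.7 = 106.9; supply price = 56 + 3.6·7.7 = 83.72.
Δq = 11.2121 − 7.7 = 3.5121; wedge = 106.9 − 83.72 = 23.18.
The triangle = ½ × 3.5121 × 23.18 = 40.71.

40.71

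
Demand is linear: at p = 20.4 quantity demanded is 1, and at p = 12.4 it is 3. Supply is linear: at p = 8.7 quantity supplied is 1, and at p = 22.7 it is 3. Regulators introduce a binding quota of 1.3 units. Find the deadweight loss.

3.21

Demand slope = (12.4 − 20.4)/(3 − 1) = −4, so p = 24.4 − 4q.
Supply slope = (22.7 − 8.7)/(3 − 1) = 7, so p = 1.7 + 7q.
Competitive equilibrium: 24.4 − 4q = 1.7 + 7q → q* = 2.0636, p* = 16.1455.
At q = 1.3: demand price = 24.4 − 4·1.3 = 19.2; supply price = 1.7 + 7·1.3 = 10.8.
Δq = 2.0636 − 1.3 = 0.7636; wedge = 19.2 − 10.8 = 8.4.
The triangle = ½ × 0.7636 × 8.4 = 3.21.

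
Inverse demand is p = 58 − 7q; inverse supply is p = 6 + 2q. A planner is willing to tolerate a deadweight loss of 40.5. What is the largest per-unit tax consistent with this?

27

Competitive equilibrium: 58 − 7q = 6 + 2q → q* = 5.7778, p* = 17.5556.
A tax t gives Δq = t/9 and wedge t, so DWL = t²/18.
t²/18 = 40.5 → t² = 729 → t = 27.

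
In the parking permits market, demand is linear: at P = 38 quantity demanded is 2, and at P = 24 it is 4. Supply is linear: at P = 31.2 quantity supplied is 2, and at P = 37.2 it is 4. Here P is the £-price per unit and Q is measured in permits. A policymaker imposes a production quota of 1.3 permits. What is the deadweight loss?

Demand slope = (24 − 38)/(4 − 2) = −7, so P = 52 − 7Q.
Supply slope = (37.2 − 31.2)/(4 − 2) = 3, so P = 25.2 + 3Q.
Competitive equilibrium: 52 − 7Q = 25.2 + 3Q → Q* = 2.68, P* = 33.24.
At Q = 1.3: demand price = 52 − 7·1.3 = 42.9; supply price = 25.2 + 3·1.3 = 29.1.
ΔQ = 2.68 − 1.3 = 1.38; wedge = 42.9 − 29.1 = 13.8.
DWL = ½ × 1.38 × 13.8 = £9.522.

£9.522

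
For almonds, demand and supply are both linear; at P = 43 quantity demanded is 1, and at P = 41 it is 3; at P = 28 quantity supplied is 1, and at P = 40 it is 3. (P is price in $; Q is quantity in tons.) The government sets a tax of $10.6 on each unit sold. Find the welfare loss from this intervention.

Demand slope = (41 − 43)/(3 − 1) = −1, so P = 44 − Q.
Supply slope = (40 − 28)/(3 − 1) = 6, so P = 22 + 6Q.
Competitive equilibrium: 44 − Q = 22 + 6Q → Q* = 3.1429, P* = 40.8571.
With the tax, the buyer price exceeds the seller price by 10.6: (44 − Q) − (22 + 6Q) = 10.6 → Q' = 1.6286.
ΔQ = 3.1429 − 1.6286 = 1.5143; the wedge equals the tax, 10.6.
The triangle = ½ × 1.5143 × 10.6 = $8.03.

$8.03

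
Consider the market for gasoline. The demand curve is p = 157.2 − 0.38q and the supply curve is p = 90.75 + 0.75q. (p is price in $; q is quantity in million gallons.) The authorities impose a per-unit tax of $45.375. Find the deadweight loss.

Competitive equilibrium: 157.2 − 0.38q = 90.75 + 0.75q → q* = 58.8053, p* = 134.854.
With the tax, the buyer price exceeds the seller price by 45.375: (157.2 − 0.38q) − (90.75 + 0.75q) = 45.375 → q' = 18.6504.
Δq = 58.8053 − 18.6504 = 40.1549; the wedge equals the tax, 45.375.
Deadweight loss = ½ × 40.1549 × 45.375 = $911.01 million.

$911.01 million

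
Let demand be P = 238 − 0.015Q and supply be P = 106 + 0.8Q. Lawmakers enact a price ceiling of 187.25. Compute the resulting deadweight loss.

1486.66

Competitive equilibrium: 238 − 0.015Q = 106 + 0.8Q → Q* = 161.9632, P* = 235.5706.
At the ceiling P = 187.25, quantity supplied = (187.25 − 106)/0.8 = 101.5625.
Willingness to pay at Q' = 101.5625: 238 − 0.015·101.5625 = 236.4766.
ΔQ = 161.9632 − 101.5625 = 60.4007; wedge = 236.4766 − 187.25 = 49.2266.
Deadweight loss = ½ × 60.4007 × 49.2266 = 1486.66.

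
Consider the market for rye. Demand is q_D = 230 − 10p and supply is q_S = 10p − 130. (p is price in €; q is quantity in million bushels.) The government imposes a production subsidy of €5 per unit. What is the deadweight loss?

€62.50 million

In inverse form: demand p = 23 − 0.1q, supply p = 13 + 0.1q.
Competitive equilibrium: 23 − 0.1q = 13 + 0.1q → q* = 50, p* = 18.
The subsidy lowers effective supply by 5: p = 8 + 0.1q.
New quantity: 23 − 0.1q = 8 + 0.1q → q' = 75.
Overproduction Δq = 75 − 50 = 25; wedge = subsidy = 5.
The triangle = ½ × 25 × 5 = €62.50 million.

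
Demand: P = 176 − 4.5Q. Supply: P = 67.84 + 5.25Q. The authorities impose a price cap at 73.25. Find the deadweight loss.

Competitive equilibrium: 176 − 4.5Q = 67.84 + 5.25Q → Q* = 11.09333, P* = 126.08.
At the ceiling P = 73.25, quantity supplied = (73.25 − 67.84)/5.25 = 1.03048.
Willingness to pay at Q' = 1.03048: 176 − 4.5·1.03048 = 171.36284.
ΔQ = 11.09333 − 1.03048 = 10.06285; wedge = 171.36284 − 73.25 = 98.11284.
Welfare loss = ½ × 10.06285 × 98.11284 = 493.65.

493.65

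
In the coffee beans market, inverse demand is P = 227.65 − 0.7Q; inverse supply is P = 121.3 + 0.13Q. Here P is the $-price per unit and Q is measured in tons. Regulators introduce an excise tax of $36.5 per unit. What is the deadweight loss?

$802.56

Competitive equilibrium: 227.65 − 0.7Q = 121.3 + 0.13Q → Q* = 128.1325, P* = 137.9572.
With the tax, the buyer price exceeds the seller price by 36.5: (227.65 − 0.7Q) − (121.3 + 0.13Q) = 36.5 → Q' = 84.1566.
ΔQ = 128.1325 − 84.1566 = 43.9759; the wedge equals the tax, 36.5.
Deadweight loss = ½ × 43.9759 × 36.5 = $802.56.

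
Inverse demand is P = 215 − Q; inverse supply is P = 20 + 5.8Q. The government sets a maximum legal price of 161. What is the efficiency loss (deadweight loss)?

64.81

Competitive equilibrium: 215 − Q = 20 + 5.8Q → Q* = 28.67647, P* = 186.32353.
At the ceiling P = 161, quantity supplied = (161 − 20)/5.8 = 24.31034.
Willingness to pay at Q' = 24.31034: 215 − 1·24.31034 = 190.68966.
ΔQ = 28.67647 − 24.31034 = 4.36613; wedge = 190.68966 − 161 = 29.68966.
Deadweight loss = ½ × 4.36613 × 29.68966 = 64.81.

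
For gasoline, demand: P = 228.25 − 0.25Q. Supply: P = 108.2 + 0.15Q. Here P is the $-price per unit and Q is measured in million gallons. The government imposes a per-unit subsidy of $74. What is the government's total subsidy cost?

$35899.25 million

Competitive equilibrium: 228.25 − 0.25Q = 108.2 + 0.15Q → Q* = 300.125, P* = 153.2188.
The subsidy lowers effective supply by 74: P = 34.2 + 0.15Q.
New quantity: 228.25 − 0.25Q = 34.2 + 0.15Q → Q' = 485.125.
Total subsidy cost = 74 × 485.125 = $35899.25 million.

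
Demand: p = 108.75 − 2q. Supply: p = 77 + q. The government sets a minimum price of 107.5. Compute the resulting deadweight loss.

Competitive equilibrium: 108.75 − 2q = 77 + q → q* = 10.5833, p* = 87.5833.
At the floor p = 107.5, quantity demanded = (108.75 − 107.5)/2 = 0.625.
Sellers' marginal cost at q' = 0.625: 77 + 1·0.625 = 77.625.
Δq = 10.5833 − 0.625 = 9.9583; wedge = 107.5 − 77.625 = 29.875.
DWL = ½ × 9.9583 × 29.875 = 148.75.

148.75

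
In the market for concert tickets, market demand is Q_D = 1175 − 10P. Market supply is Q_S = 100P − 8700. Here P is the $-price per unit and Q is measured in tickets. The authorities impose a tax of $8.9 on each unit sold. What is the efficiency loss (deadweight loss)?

In inverse form: demand P = 117.5 − 0.1Q, supply P = 87 + 0.01Q.
Competitive equilibrium: 117.5 − 0.1Q = 87 + 0.01Q → Q* = 277.2727, P* = 89.7727.
With the tax, the buyer price exceeds the seller price by 8.9: (117.5 − 0.1Q) − (87 + 0.01Q) = 8.9 → Q' = 196.3636.
ΔQ = 277.2727 − 196.3636 = 80.9091; the wedge equals the tax, 8.9.
DWL = ½ × 80.9091 × 8.9 = $360.05.

$360.05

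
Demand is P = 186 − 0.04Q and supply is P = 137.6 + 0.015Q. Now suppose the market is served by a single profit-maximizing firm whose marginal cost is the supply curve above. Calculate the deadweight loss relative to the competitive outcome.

Competitive equilibrium: 186 − 0.04Q = 137.6 + 0.015Q → Q* = 880, P* = 150.8.
Marginal revenue: MR = 186 − 0.08Q. Set MR = MC: 186 − 0.08Q = 137.6 + 0.015Q → Q_m = 509.47368.
Price P_m = 186 − 0.04·509.47368 = 165.62105; MC(Q_m) = 137.6 + 0.015·509.47368 = 145.24211.
Competitive Q* = 880, so ΔQ = 370.52632; wedge = 165.62105 − 145.24211 = 20.37894.
DWL = ½ × 370.52632 × 20.37894 = 3775.47.

3775.47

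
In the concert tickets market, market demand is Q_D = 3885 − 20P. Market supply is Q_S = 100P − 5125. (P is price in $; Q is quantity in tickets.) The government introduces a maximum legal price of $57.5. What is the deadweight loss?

$92752.08

In inverse form: demand P = 194.25 − 0.05Q, supply P = 51.25 + 0.01Q.
Competitive equilibrium: 194.25 − 0.05Q = 51.25 + 0.01Q → Q* = 2383.3333, P* = 75.0833.
At the ceiling P = 57.5, quantity supplied = (57.5 − 51.25)/0.01 = 625.
Willingness to pay at Q' = 625: 194.25 − 0.05·625 = 163.
ΔQ = 2383.3333 − 625 = 1758.3333; wedge = 163 − 57.5 = 105.5.
Deadweight loss = ½ × 1758.3333 × 105.5 = $92752.08.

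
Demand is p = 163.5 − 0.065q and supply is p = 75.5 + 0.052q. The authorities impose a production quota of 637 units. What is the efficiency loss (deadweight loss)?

Competitive equilibrium: 163.5 − 0.065q = 75.5 + 0.052q → q* = 752.1368, p* = 114.6111.
At q = 637: demand price = 163.5 − 0.065·637 = 122.095; supply price = 75.5 + 0.052·637 = 108.624.
Δq = 752.1368 − 637 = 115.1368; wedge = 122.095 − 108.624 = 13.471.
DWL = ½ × 115.1368 × 13.471 = 775.50.

775.50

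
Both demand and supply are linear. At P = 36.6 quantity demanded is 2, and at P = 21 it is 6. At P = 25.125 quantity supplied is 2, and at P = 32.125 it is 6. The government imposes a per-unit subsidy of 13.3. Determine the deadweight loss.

15.65

Demand slope = (21 − 36.6)/(6 − 2) = −3.9, so P = 44.4 − 3.9Q.
Supply slope = (32.125 − 25.125)/(6 − 2) = 1.75, so P = 21.625 + 1.75Q.
Competitive equilibrium: 44.4 − 3.9Q = 21.625 + 1.75Q → Q* = 4.031, P* = 28.6792.
The subsidy lowers effective supply by 13.3: P = 8.325 + 1.75Q.
New quantity: 44.4 − 3.9Q = 8.325 + 1.75Q → Q' = 6.385.
Overproduction ΔQ = 6.385 − 4.031 = 2.354; wedge = subsidy = 13.3.
DWL = ½ × 2.354 × 13.3 = 15.65.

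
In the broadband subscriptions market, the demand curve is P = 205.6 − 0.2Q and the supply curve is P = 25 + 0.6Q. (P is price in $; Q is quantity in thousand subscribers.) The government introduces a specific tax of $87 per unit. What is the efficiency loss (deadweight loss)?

$4730.625 thousand

Competitive equilibrium: 205.6 − 0.2Q = 25 + 0.6Q → Q* = 225.75, P* = 160.45.
With the tax, the buyer price exceeds the seller price by 87: (205.6 − 0.2Q) − (25 + 0.6Q) = 87 → Q' = 117.
ΔQ = 225.75 − 117 = 108.75; the wedge equals the tax, 87.
DWL = ½ × 108.75 × 87 = $4730.625 thousand.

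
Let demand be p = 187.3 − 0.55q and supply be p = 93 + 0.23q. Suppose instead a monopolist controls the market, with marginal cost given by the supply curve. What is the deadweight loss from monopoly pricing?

Competitive equilibrium: 187.3 − 0.55q = 93 + 0.23q → q* = 120.8974, p* = 120.8064.
Marginal revenue: MR = 187.3 − 1.1q. Set MR = MC: 187.3 − 1.1q = 93 + 0.23q → q_m = 70.9023.
Price p_m = 187.3 − 0.55·70.9023 = 148.3037; MC(q_m) = 93 + 0.23·70.9023 = 109.3075.
Competitive q* = 120.8974, so Δq = 49.9951; wedge = 148.3037 − 109.3075 = 38.9962.
DWL = ½ × 49.9951 × 38.9962 = 974.81.

974.81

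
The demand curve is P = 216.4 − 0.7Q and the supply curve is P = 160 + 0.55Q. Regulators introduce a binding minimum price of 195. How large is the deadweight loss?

132.29

Competitive equilibrium: 216.4 − 0.7Q = 160 + 0.55Q → Q* = 45.12, P* = 184.816.
At the floor P = 195, quantity demanded = (216.4 − 195)/0.7 = 30.5714.
Sellers' marginal cost at Q' = 30.5714: 160 + 0.55·30.5714 = 176.8143.
ΔQ = 45.12 − 30.5714 = 14.5486; wedge = 195 − 176.8143 = 18.1857.
The triangle = ½ × 14.5486 × 18.1857 = 132.29.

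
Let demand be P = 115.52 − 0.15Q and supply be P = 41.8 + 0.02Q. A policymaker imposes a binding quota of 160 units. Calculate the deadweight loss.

Competitive equilibrium: 115.52 − 0.15Q = 41.8 + 0.02Q → Q* = 433.6471, P* = 50.4729.
At Q = 160: demand price = 115.52 − 0.15·160 = 91.52; supply price = 41.8 + 0.02·160 = 45.
ΔQ = 433.6471 − 160 = 273.6471; wedge = 91.52 − 45 = 46.52.
The triangle = ½ × 273.6471 × 46.52 = 6365.03.

6365.03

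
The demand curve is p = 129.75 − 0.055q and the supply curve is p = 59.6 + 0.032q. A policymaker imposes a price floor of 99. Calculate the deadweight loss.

Competitive equilibrium: 129.75 − 0.055q = 59.6 + 0.032q → q* = 806.3218, p* = 85.4023.
At the floor p = 99, quantity demanded = (129.75 − 99)/0.055 = 559.0909.
Sellers' marginal cost at q' = 559.0909: 59.6 + 0.032·559.0909 = 77.4909.
Δq = 806.3218 − 559.0909 = 247.2309; wedge = 99 − 77.4909 = 21.5091.
Welfare loss = ½ × 247.2309 × 21.5091 = 2658.86.

2658.86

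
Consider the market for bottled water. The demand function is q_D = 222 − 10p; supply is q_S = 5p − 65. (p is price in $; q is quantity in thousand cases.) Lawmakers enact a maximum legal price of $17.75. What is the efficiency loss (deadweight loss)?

In inverse form: demand p = 22.2 − 0.1q, supply p = 13 + 0.2q.
Competitive equilibrium: 22.2 − 0.1q = 13 + 0.2q → q* = 30.6667, p* = 19.1333.
At the ceiling p = 17.75, quantity supplied = (17.75 − 13)/0.2 = 23.75.
Willingness to pay at q' = 23.75: 22.2 − 0.1·23.75 = 19.825.
Δq = 30.6667 − 23.75 = 6.9167; wedge = 19.825 − 17.75 = 2.075.
The triangle = ½ × 6.9167 × 2.075 = $7.18 thousand.

$7.18 thousand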